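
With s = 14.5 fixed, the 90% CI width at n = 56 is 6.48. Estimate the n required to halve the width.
n ≈ 224

CI width ∝ 1/√n
To reduce width by factor 2, need √n to grow by 2 → need 2² = 4 times as many samples.

Current: n = 56, width = 6.48
New: n = 224, width ≈ 3.20

Width reduced by factor of 6.48/3.20 = 2.02.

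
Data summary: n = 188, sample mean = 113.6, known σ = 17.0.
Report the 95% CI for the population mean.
(111.17, 116.03)

z-interval (σ known):
z* = 1.960 for 95% confidence

Margin of error = z* · σ/√n = 1.960 · 17.0/√188 = 2.43

CI: (113.6 - 2.43, 113.6 + 2.43) = (111.17, 116.03)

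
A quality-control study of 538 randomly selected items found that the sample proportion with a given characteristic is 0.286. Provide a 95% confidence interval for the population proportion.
(0.248, 0.324)

Proportion CI:
SE = √(p̂(1-p̂)/n) = √(0.286 · 0.714 / 538) = 0.01948

z* = 1.960
Margin = z* · SE = 1.960 · 0.01948 = 0.0382

CI: 0.286 ± 0.0382 = (0.248, 0.324)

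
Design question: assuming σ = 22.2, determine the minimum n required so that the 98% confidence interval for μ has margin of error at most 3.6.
n ≥ 206

For margin E ≤ 3.6:
n ≥ (z* · σ / E)²
n ≥ (2.326 · 22.2 / 3.6)²
n ≥ 205.74

Minimum n = 206 (rounding up)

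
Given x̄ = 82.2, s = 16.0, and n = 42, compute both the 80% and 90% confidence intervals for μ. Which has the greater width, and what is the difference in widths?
90% CI is wider by 1.88

df = 41
80% CI: t* = 1.303, (78.98, 85.42), width = 2 · t* · s/√n = 6.43
90% CI: t* = 1.683, (78.04, 86.36), width = 2 · t* · s/√n = 8.31

The 90% CI is wider by 8.31 - 6.43 = 1.88.
Higher confidence requires a wider interval.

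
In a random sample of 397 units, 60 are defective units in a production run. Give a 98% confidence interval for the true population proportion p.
(0.109, 0.193)

Proportion CI:
p̂ = 60/397 = 0.15113
SE = √(p̂(1-p̂)/n) = √(0.15113 · 0.84887 / 397) = 0.01798

z* = 2.326
Margin = z* · SE = 2.326 · 0.01798 = 0.0418

CI: 0.15113 ± 0.0418 = (0.109, 0.193)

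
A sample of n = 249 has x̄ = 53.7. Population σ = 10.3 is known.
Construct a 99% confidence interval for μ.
(52.02, 55.38)

z-interval (σ known):
z* = 2.576 for 99% confidence

Margin of error = z* · σ/√n = 2.576 · 10.3/√249 = 1.68

CI: (53.7 - 1.68, 53.7 + 1.68) = (52.02, 55.38)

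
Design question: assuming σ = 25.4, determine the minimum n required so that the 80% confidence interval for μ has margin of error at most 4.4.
n ≥ 55

For margin E ≤ 4.4:
n ≥ (z* · σ / E)²
n ≥ (1.282 · 25.4 / 4.4)²
n ≥ 54.77

Minimum n = 55 (rounding up)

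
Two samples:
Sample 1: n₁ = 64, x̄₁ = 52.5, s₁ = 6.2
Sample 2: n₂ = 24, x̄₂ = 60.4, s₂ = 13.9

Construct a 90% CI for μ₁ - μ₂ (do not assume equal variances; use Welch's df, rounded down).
(-12.92, -2.88)

Difference: x̄₁ - x̄₂ = -7.90
SE = √(s₁²/n₁ + s₂²/n₂) = √(6.2²/64 + 13.9²/24) = 2.9413
df = 26.51 → 26 (Welch–Satterthwaite, rounded down)
t* = 1.706

CI: -7.90 ± 1.706 · 2.9413 = -7.90 ± 5.02 = (-12.92, -2.88)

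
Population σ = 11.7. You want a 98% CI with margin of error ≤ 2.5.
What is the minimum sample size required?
n ≥ 119

For margin E ≤ 2.5:
n ≥ (z* · σ / E)²
n ≥ (2.326 · 11.7 / 2.5)²
n ≥ 118.50

Minimum n = 119 (rounding up)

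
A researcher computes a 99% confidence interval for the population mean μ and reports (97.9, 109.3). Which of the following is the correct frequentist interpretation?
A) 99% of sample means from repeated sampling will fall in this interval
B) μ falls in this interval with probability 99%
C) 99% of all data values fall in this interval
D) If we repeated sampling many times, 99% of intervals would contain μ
D

A) Wrong — coverage applies to intervals containing μ, not to future x̄ values.
B) Wrong — μ is fixed; the randomness lives in the interval, not in μ.
C) Wrong — a CI is about the parameter μ, not individual data values.
D) Correct — this is the frequentist long-run coverage interpretation.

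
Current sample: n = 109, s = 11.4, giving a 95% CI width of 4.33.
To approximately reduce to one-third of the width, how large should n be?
n ≈ 981

CI width ∝ 1/√n
To reduce width by factor 3, need √n to grow by 3 → need 3² = 9 times as many samples.

Current: n = 109, width = 4.33
New: n = 981, width ≈ 1.43

Width reduced by factor of 4.33/1.43 = 3.03.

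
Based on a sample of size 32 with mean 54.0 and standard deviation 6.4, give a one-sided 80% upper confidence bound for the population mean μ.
μ ≤ 54.97

Upper bound (one-sided):
t* = 0.853 (one-sided for 80%)
Upper bound = x̄ + t* · s/√n = 54.0 + 0.853 · 6.4/√32 = 54.97

We are 80% confident that μ ≤ 54.97.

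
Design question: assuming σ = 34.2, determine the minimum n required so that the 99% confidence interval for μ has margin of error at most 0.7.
n ≥ 15840

For margin E ≤ 0.7:
n ≥ (z* · σ / E)²
n ≥ (2.576 · 34.2 / 0.7)²
n ≥ 15839.73

Minimum n = 15840 (rounding up)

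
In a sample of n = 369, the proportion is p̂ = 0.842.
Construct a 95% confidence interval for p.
(0.805, 0.879)

Proportion CI:
SE = √(p̂(1-p̂)/n) = √(0.842 · 0.158 / 369) = 0.01899

z* = 1.960
Margin = z* · SE = 1.960 · 0.01899 = 0.0372

CI: 0.842 ± 0.0372 = (0.805, 0.879)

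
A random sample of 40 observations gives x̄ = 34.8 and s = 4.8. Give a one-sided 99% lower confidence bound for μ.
μ ≥ 32.96

Lower bound (one-sided):
t* = 2.426 (one-sided for 99%)
Lower bound = x̄ - t* · s/√n = 34.8 - 2.426 · 4.8/√40 = 32.96

We are 99% confident that μ ≥ 32.96.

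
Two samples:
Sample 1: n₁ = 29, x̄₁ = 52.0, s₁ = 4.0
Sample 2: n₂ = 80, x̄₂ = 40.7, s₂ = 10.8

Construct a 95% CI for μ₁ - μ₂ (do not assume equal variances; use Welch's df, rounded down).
(8.49, 14.11)

Difference: x̄₁ - x̄₂ = 11.30
SE = √(s₁²/n₁ + s₂²/n₂) = √(4.0²/29 + 10.8²/80) = 1.4176
df = 106.91 → 106 (Welch–Satterthwaite, rounded down)
t* = 1.983

CI: 11.30 ± 1.983 · 1.4176 = 11.30 ± 2.81 = (8.49, 14.11)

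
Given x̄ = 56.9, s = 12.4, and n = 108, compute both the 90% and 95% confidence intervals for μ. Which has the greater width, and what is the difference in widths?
95% CI is wider by 0.77

df = 107
90% CI: t* = 1.659, (54.92, 58.88), width = 2 · t* · s/√n = 3.96
95% CI: t* = 1.982, (54.54, 59.26), width = 2 · t* · s/√n = 4.73

The 95% CI is wider by 4.73 - 3.96 = 0.77.
Higher confidence requires a wider interval.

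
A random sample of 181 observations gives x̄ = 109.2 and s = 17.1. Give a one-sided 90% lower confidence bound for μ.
μ ≥ 107.57

Lower bound (one-sided):
t* = 1.286 (one-sided for 90%)
Lower bound = x̄ - t* · s/√n = 109.2 - 1.286 · 17.1/√181 = 107.57

We are 90% confident that μ ≥ 107.57.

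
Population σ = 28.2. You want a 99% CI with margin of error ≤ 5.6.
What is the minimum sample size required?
n ≥ 169

For margin E ≤ 5.6:
n ≥ (z* · σ / E)²
n ≥ (2.576 · 28.2 / 5.6)²
n ≥ 168.27

Minimum n = 169 (rounding up)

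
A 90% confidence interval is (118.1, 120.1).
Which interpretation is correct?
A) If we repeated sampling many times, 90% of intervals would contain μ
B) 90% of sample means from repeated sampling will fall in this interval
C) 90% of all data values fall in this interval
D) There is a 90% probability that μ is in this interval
A

A) Correct — this is the frequentist long-run coverage interpretation.
B) Wrong — coverage applies to intervals containing μ, not to future x̄ values.
C) Wrong — a CI is about the parameter μ, not individual data values.
D) Wrong — μ is fixed; the randomness lives in the interval, not in μ.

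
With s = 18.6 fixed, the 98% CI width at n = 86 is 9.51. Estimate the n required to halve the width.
n ≈ 344

CI width ∝ 1/√n
To reduce width by factor 2, need √n to grow by 2 → need 2² = 4 times as many samples.

Current: n = 86, width = 9.51
New: n = 344, width ≈ 4.69

Width reduced by factor of 9.51/4.69 = 2.03.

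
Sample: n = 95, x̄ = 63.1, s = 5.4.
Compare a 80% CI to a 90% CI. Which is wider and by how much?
90% CI is wider by 0.41

df = 94
80% CI: t* = 1.291, (62.38, 63.82), width = 2 · t* · s/√n = 1.43
90% CI: t* = 1.661, (62.18, 64.02), width = 2 · t* · s/√n = 1.84

The 90% CI is wider by 1.84 - 1.43 = 0.41.
Higher confidence requires a wider interval.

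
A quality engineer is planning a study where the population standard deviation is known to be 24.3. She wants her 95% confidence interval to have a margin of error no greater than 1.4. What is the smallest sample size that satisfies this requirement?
n ≥ 1158

For margin E ≤ 1.4:
n ≥ (z* · σ / E)²
n ≥ (1.960 · 24.3 / 1.4)²
n ≥ 1157.36

Minimum n = 1158 (rounding up)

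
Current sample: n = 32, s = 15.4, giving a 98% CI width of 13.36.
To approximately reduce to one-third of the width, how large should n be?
n ≈ 288

CI width ∝ 1/√n
To reduce width by factor 3, need √n to grow by 3 → need 3² = 9 times as many samples.

Current: n = 32, width = 13.36
New: n = 288, width ≈ 4.25

Width reduced by factor of 13.36/4.25 = 3.14.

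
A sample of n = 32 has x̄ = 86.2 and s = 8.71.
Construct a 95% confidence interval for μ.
(83.06, 89.34)

t-interval (σ unknown):
df = n - 1 = 31
t* = 2.040 for 95% confidence

Margin of error = t* · s/√n = 2.040 · 8.71/√32 = 3.14

CI: (83.06, 89.34)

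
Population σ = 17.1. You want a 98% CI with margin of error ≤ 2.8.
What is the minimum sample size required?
n ≥ 202

For margin E ≤ 2.8:
n ≥ (z* · σ / E)²
n ≥ (2.326 · 17.1 / 2.8)²
n ≥ 201.79

Minimum n = 202 (rounding up)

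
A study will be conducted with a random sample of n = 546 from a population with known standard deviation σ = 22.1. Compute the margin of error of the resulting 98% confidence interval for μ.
Margin of error = 2.20

Margin of error = z* · σ/√n
= 2.326 · 22.1/√546
= 2.326 · 22.1/23.3666
= 2.20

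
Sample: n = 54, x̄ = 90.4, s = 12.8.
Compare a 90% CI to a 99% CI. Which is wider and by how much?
99% CI is wider by 3.48

df = 53
90% CI: t* = 1.674, (87.48, 93.32), width = 2 · t* · s/√n = 5.83
99% CI: t* = 2.672, (85.75, 95.05), width = 2 · t* · s/√n = 9.31

The 99% CI is wider by 9.31 - 5.83 = 3.48.
Higher confidence requires a wider interval.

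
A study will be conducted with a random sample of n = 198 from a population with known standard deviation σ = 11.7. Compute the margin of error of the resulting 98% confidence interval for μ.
Margin of error = 1.93

Margin of error = z* · σ/√n
= 2.326 · 11.7/√198
= 2.326 · 11.7/14.0712
= 1.93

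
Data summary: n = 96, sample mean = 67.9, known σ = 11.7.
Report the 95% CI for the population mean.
(65.56, 70.24)

z-interval (σ known):
z* = 1.960 for 95% confidence

Margin of error = z* · σ/√n = 1.960 · 11.7/√96 = 2.34

CI: (67.9 - 2.34, 67.9 + 2.34) = (65.56, 70.24)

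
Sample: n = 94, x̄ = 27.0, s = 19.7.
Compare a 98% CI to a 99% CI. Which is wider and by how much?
99% CI is wider by 1.07

df = 93
98% CI: t* = 2.367, (22.19, 31.81), width = 2 · t* · s/√n = 9.62
99% CI: t* = 2.630, (21.66, 32.34), width = 2 · t* · s/√n = 10.69

The 99% CI is wider by 10.69 - 9.62 = 1.07.
Higher confidence requires a wider interval.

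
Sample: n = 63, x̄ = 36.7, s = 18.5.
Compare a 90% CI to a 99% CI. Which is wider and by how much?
99% CI is wider by 4.61

df = 62
90% CI: t* = 1.670, (32.81, 40.59), width = 2 · t* · s/√n = 7.78
99% CI: t* = 2.657, (30.51, 42.89), width = 2 · t* · s/√n = 12.39

The 99% CI is wider by 12.39 - 7.78 = 4.61.
Higher confidence requires a wider interval.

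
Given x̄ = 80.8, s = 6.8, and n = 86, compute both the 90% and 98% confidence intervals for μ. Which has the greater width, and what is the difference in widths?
98% CI is wider by 1.04

df = 85
90% CI: t* = 1.663, (79.58, 82.02), width = 2 · t* · s/√n = 2.44
98% CI: t* = 2.371, (79.06, 82.54), width = 2 · t* · s/√n = 3.48

The 98% CI is wider by 3.48 - 2.44 = 1.04.
Higher confidence requires a wider interval.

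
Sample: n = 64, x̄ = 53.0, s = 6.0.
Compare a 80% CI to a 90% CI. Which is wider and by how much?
90% CI is wider by 0.56

df = 63
80% CI: t* = 1.295, (52.03, 53.97), width = 2 · t* · s/√n = 1.94
90% CI: t* = 1.669, (51.75, 54.25), width = 2 · t* · s/√n = 2.50

The 90% CI is wider by 2.50 - 1.94 = 0.56.
Higher confidence requires a wider interval.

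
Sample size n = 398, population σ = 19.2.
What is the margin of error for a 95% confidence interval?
Margin of error = 1.89

Margin of error = z* · σ/√n
= 1.960 · 19.2/√398
= 1.960 · 19.2/19.9499
= 1.89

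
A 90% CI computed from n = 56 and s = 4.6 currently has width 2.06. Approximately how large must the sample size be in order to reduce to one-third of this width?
n ≈ 504

CI width ∝ 1/√n
To reduce width by factor 3, need √n to grow by 3 → need 3² = 9 times as many samples.

Current: n = 56, width = 2.06
New: n = 504, width ≈ 0.68

Width reduced by factor of 2.06/0.68 = 3.03.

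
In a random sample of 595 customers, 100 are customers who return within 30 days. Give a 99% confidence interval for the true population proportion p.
(0.129, 0.208)

Proportion CI:
p̂ = 100/595 = 0.16807
SE = √(p̂(1-p̂)/n) = √(0.16807 · 0.83193 / 595) = 0.01533

z* = 2.576
Margin = z* · SE = 2.576 · 0.01533 = 0.0395

CI: 0.16807 ± 0.0395 = (0.129, 0.208)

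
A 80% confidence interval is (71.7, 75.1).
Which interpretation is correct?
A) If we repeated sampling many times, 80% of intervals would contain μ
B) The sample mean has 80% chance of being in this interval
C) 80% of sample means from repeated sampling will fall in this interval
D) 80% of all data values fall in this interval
A

A) Correct — this is the frequentist long-run coverage interpretation.
B) Wrong — x̄ is observed and sits in the interval by construction.
C) Wrong — coverage applies to intervals containing μ, not to future x̄ values.
D) Wrong — a CI is about the parameter μ, not individual data values.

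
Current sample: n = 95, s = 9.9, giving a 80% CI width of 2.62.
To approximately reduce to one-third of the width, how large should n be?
n ≈ 855

CI width ∝ 1/√n
To reduce width by factor 3, need √n to grow by 3 → need 3² = 9 times as many samples.

Current: n = 95, width = 2.62
New: n = 855, width ≈ 0.87

Width reduced by factor of 2.62/0.87 = 3.01.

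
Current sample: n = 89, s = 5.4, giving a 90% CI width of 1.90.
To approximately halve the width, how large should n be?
n ≈ 356

CI width ∝ 1/√n
To reduce width by factor 2, need √n to grow by 2 → need 2² = 4 times as many samples.

Current: n = 89, width = 1.90
New: n = 356, width ≈ 0.94

Width reduced by factor of 1.90/0.94 = 2.02.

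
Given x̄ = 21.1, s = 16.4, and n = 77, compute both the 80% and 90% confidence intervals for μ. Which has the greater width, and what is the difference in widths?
90% CI is wider by 1.39

df = 76
80% CI: t* = 1.293, (18.68, 23.52), width = 2 · t* · s/√n = 4.83
90% CI: t* = 1.665, (17.99, 24.21), width = 2 · t* · s/√n = 6.22

The 90% CI is wider by 6.22 - 4.83 = 1.39.
Higher confidence requires a wider interval.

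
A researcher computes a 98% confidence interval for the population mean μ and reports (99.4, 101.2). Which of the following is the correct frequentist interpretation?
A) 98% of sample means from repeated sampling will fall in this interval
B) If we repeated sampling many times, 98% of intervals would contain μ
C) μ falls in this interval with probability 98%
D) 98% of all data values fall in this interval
B

A) Wrong — coverage applies to intervals containing μ, not to future x̄ values.
B) Correct — this is the frequentist long-run coverage interpretation.
C) Wrong — μ is fixed; the randomness lives in the interval, not in μ.
D) Wrong — a CI is about the parameter μ, not individual data values.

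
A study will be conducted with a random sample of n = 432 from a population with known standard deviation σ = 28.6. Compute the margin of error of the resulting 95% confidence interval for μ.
Margin of error = 2.70

Margin of error = z* · σ/√n
= 1.960 · 28.6/√432
= 1.960 · 28.6/20.7846
= 2.70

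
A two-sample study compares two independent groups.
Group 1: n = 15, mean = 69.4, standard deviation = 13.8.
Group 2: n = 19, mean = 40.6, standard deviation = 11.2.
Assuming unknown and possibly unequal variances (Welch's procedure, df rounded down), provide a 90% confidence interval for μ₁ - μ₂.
(21.31, 36.29)

Difference: x̄₁ - x̄₂ = 28.80
SE = √(s₁²/n₁ + s₂²/n₂) = √(13.8²/15 + 11.2²/19) = 4.3930
df = 26.73 → 26 (Welch–Satterthwaite, rounded down)
t* = 1.706

CI: 28.80 ± 1.706 · 4.3930 = 28.80 ± 7.49 = (21.31, 36.29)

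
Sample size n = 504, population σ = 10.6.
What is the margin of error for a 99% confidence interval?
Margin of error = 1.22

Margin of error = z* · σ/√n
= 2.576 · 10.6/√504
= 2.576 · 10.6/22.4499
= 1.22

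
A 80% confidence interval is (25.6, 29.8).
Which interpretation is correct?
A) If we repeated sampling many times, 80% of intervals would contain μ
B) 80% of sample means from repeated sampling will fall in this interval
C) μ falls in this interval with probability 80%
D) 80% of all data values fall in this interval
A

A) Correct — this is the frequentist long-run coverage interpretation.
B) Wrong — coverage applies to intervals containing μ, not to future x̄ values.
C) Wrong — μ is fixed; the randomness lives in the interval, not in μ.
D) Wrong — a CI is about the parameter μ, not individual data values.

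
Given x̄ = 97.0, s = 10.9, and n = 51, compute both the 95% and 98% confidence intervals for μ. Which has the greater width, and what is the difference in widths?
98% CI is wider by 1.21

df = 50
95% CI: t* = 2.009, (93.93, 100.07), width = 2 · t* · s/√n = 6.13
98% CI: t* = 2.403, (93.33, 100.67), width = 2 · t* · s/√n = 7.34

The 98% CI is wider by 7.34 - 6.13 = 1.21.
Higher confidence requires a wider interval.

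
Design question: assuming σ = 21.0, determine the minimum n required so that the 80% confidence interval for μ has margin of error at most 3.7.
n ≥ 53

For margin E ≤ 3.7:
n ≥ (z* · σ / E)²
n ≥ (1.282 · 21.0 / 3.7)²
n ≥ 52.94

Minimum n = 53 (rounding up)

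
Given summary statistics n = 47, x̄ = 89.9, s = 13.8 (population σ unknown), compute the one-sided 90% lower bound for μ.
μ ≥ 87.28

Lower bound (one-sided):
t* = 1.300 (one-sided for 90%)
Lower bound = x̄ - t* · s/√n = 89.9 - 1.300 · 13.8/√47 = 87.28

We are 90% confident that μ ≥ 87.28.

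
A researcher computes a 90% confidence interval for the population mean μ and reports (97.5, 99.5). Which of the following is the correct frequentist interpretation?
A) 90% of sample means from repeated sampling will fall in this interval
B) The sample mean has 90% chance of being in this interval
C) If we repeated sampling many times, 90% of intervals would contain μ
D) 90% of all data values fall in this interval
C

A) Wrong — coverage applies to intervals containing μ, not to future x̄ values.
B) Wrong — x̄ is observed and sits in the interval by construction.
C) Correct — this is the frequentist long-run coverage interpretation.
D) Wrong — a CI is about the parameter μ, not individual data values.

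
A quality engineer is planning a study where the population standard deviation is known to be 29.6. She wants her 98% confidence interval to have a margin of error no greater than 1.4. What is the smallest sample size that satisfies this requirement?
n ≥ 2419

For margin E ≤ 1.4:
n ≥ (z* · σ / E)²
n ≥ (2.326 · 29.6 / 1.4)²
n ≥ 2418.50

Minimum n = 2419 (rounding up)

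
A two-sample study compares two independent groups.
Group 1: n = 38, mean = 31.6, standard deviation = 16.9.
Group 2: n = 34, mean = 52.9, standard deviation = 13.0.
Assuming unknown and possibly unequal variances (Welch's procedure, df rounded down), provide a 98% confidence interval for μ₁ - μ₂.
(-29.72, -12.88)

Difference: x̄₁ - x̄₂ = -21.30
SE = √(s₁²/n₁ + s₂²/n₂) = √(16.9²/38 + 13.0²/34) = 3.5336
df = 68.52 → 68 (Welch–Satterthwaite, rounded down)
t* = 2.382

CI: -21.30 ± 2.382 · 3.5336 = -21.30 ± 8.42 = (-29.72, -12.88)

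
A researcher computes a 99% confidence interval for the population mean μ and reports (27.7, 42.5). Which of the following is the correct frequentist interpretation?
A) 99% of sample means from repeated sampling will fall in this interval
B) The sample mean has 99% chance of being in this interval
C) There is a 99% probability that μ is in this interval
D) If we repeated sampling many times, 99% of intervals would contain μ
D

A) Wrong — coverage applies to intervals containing μ, not to future x̄ values.
B) Wrong — x̄ is observed and sits in the interval by construction.
C) Wrong — μ is fixed; the randomness lives in the interval, not in μ.
D) Correct — this is the frequentist long-run coverage interpretation.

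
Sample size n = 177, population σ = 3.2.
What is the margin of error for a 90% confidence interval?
Margin of error = 0.40

Margin of error = z* · σ/√n
= 1.645 · 3.2/√177
= 1.645 · 3.2/13.3041
= 0.40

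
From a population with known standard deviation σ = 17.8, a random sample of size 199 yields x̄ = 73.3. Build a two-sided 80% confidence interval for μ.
(71.68, 74.92)

z-interval (σ known):
z* = 1.282 for 80% confidence

Margin of error = z* · σ/√n = 1.282 · 17.8/√199 = 1.62

CI: (73.3 - 1.62, 73.3 + 1.62) = (71.68, 74.92)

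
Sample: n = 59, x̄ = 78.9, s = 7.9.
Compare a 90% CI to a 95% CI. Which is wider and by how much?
95% CI is wider by 0.68

df = 58
90% CI: t* = 1.672, (77.18, 80.62), width = 2 · t* · s/√n = 3.44
95% CI: t* = 2.002, (76.84, 80.96), width = 2 · t* · s/√n = 4.12

The 95% CI is wider by 4.12 - 3.44 = 0.68.
Higher confidence requires a wider interval.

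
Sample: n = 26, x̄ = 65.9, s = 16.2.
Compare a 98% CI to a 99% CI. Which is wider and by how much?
99% CI is wider by 1.92

df = 25
98% CI: t* = 2.485, (58.00, 73.80), width = 2 · t* · s/√n = 15.79
99% CI: t* = 2.787, (57.05, 74.75), width = 2 · t* · s/√n = 17.71

The 99% CI is wider by 17.71 - 15.79 = 1.92.
Higher confidence requires a wider interval.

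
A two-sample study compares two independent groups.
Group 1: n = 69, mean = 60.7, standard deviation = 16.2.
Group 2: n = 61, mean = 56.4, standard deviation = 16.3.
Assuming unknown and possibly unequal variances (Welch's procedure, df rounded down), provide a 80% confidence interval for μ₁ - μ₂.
(0.62, 7.98)

Difference: x̄₁ - x̄₂ = 4.30
SE = √(s₁²/n₁ + s₂²/n₂) = √(16.2²/69 + 16.3²/61) = 2.8564
df = 125.86 → 125 (Welch–Satterthwaite, rounded down)
t* = 1.288

CI: 4.30 ± 1.288 · 2.8564 = 4.30 ± 3.68 = (0.62, 7.98)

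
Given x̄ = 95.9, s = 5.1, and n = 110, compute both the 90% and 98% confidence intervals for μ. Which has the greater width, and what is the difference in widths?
98% CI is wider by 0.69

df = 109
90% CI: t* = 1.659, (95.09, 96.71), width = 2 · t* · s/√n = 1.61
98% CI: t* = 2.361, (94.75, 97.05), width = 2 · t* · s/√n = 2.30

The 98% CI is wider by 2.30 - 1.61 = 0.69.
Higher confidence requires a wider interval.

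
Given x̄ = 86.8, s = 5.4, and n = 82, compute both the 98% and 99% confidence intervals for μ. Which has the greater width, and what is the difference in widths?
99% CI is wider by 0.32

df = 81
98% CI: t* = 2.373, (85.38, 88.22), width = 2 · t* · s/√n = 2.83
99% CI: t* = 2.638, (85.23, 88.37), width = 2 · t* · s/√n = 3.15

The 99% CI is wider by 3.15 - 2.83 = 0.32.
Higher confidence requires a wider interval.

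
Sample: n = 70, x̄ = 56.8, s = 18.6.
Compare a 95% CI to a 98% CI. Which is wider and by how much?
98% CI is wider by 1.72

df = 69
95% CI: t* = 1.995, (52.36, 61.24), width = 2 · t* · s/√n = 8.87
98% CI: t* = 2.382, (51.50, 62.10), width = 2 · t* · s/√n = 10.59

The 98% CI is wider by 10.59 - 8.87 = 1.72.
Higher confidence requires a wider interval.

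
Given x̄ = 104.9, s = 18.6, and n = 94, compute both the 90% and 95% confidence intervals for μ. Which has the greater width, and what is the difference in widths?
95% CI is wider by 1.25

df = 93
90% CI: t* = 1.661, (101.71, 108.09), width = 2 · t* · s/√n = 6.37
95% CI: t* = 1.986, (101.09, 108.71), width = 2 · t* · s/√n = 7.62

The 95% CI is wider by 7.62 - 6.37 = 1.25.
Higher confidence requires a wider interval.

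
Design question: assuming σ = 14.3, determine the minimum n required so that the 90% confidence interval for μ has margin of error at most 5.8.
n ≥ 17

For margin E ≤ 5.8:
n ≥ (z* · σ / E)²
n ≥ (1.645 · 14.3 / 5.8)²
n ≥ 16.45

Minimum n = 17 (rounding up)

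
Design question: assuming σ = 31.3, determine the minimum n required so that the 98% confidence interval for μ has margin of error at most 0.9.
n ≥ 6544

For margin E ≤ 0.9:
n ≥ (z* · σ / E)²
n ≥ (2.326 · 31.3 / 0.9)²
n ≥ 6543.70

Minimum n = 6544 (rounding up)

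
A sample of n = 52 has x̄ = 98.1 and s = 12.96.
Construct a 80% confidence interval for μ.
(95.77, 100.43)

t-interval (σ unknown):
df = n - 1 = 51
t* = 1.298 for 80% confidence

Margin of error = t* · s/√n = 1.298 · 12.96/√52 = 2.33

CI: (95.77, 100.43)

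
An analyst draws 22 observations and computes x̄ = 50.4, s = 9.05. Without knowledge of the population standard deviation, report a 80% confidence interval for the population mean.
(47.85, 52.95)

t-interval (σ unknown):
df = n - 1 = 21
t* = 1.323 for 80% confidence

Margin of error = t* · s/√n = 1.323 · 9.05/√22 = 2.55

CI: (47.85, 52.95)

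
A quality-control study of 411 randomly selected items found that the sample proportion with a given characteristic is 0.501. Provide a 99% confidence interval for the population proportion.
(0.437, 0.565)

Proportion CI:
SE = √(p̂(1-p̂)/n) = √(0.501 · 0.499 / 411) = 0.02466

z* = 2.576
Margin = z* · SE = 2.576 · 0.02466 = 0.0635

CI: 0.501 ± 0.0635 = (0.437, 0.565)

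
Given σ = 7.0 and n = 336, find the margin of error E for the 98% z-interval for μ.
Margin of error = 0.89

Margin of error = z* · σ/√n
= 2.326 · 7.0/√336
= 2.326 · 7.0/18.3303
= 0.89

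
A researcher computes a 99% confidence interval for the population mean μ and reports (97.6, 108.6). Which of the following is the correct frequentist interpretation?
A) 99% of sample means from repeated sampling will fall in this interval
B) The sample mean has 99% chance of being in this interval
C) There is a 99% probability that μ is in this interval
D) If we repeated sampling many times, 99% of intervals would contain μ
D

A) Wrong — coverage applies to intervals containing μ, not to future x̄ values.
B) Wrong — x̄ is observed and sits in the interval by construction.
C) Wrong — μ is fixed; the randomness lives in the interval, not in μ.
D) Correct — this is the frequentist long-run coverage interpretation.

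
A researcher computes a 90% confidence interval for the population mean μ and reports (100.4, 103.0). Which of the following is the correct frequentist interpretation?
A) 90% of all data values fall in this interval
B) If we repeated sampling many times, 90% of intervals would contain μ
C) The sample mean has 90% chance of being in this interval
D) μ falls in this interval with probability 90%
B

A) Wrong — a CI is about the parameter μ, not individual data values.
B) Correct — this is the frequentist long-run coverage interpretation.
C) Wrong — x̄ is observed and sits in the interval by construction.
D) Wrong — μ is fixed; the randomness lives in the interval, not in μ.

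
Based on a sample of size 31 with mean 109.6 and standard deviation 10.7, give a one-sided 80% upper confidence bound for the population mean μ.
μ ≤ 111.24

Upper bound (one-sided):
t* = 0.854 (one-sided for 80%)
Upper bound = x̄ + t* · s/√n = 109.6 + 0.854 · 10.7/√31 = 111.24

We are 80% confident that μ ≤ 111.24.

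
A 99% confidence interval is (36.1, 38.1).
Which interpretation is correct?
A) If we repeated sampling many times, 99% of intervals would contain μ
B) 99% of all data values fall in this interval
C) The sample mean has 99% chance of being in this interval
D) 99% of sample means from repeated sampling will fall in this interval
A

A) Correct — this is the frequentist long-run coverage interpretation.
B) Wrong — a CI is about the parameter μ, not individual data values.
C) Wrong — x̄ is observed and sits in the interval by construction.
D) Wrong — coverage applies to intervals containing μ, not to future x̄ values.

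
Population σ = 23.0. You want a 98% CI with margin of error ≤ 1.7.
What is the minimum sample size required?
n ≥ 991

For margin E ≤ 1.7:
n ≥ (z* · σ / E)²
n ≥ (2.326 · 23.0 / 1.7)²
n ≥ 990.32

Minimum n = 991 (rounding up)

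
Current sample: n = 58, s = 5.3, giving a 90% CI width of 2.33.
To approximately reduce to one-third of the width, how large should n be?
n ≈ 522

CI width ∝ 1/√n
To reduce width by factor 3, need √n to grow by 3 → need 3² = 9 times as many samples.

Current: n = 58, width = 2.33
New: n = 522, width ≈ 0.76

Width reduced by factor of 2.33/0.76 = 3.07.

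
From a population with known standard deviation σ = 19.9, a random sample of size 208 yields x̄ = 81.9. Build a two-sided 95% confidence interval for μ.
(79.20, 84.60)

z-interval (σ known):
z* = 1.960 for 95% confidence

Margin of error = z* · σ/√n = 1.960 · 19.9/√208 = 2.70

CI: (81.9 - 2.70, 81.9 + 2.70) = (79.20, 84.60)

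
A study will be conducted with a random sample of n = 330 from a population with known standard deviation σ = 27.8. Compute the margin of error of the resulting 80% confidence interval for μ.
Margin of error = 1.96

Margin of error = z* · σ/√n
= 1.282 · 27.8/√330
= 1.282 · 27.8/18.1659
= 1.96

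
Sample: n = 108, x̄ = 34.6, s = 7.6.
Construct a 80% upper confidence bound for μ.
μ ≤ 35.22

Upper bound (one-sided):
t* = 0.845 (one-sided for 80%)
Upper bound = x̄ + t* · s/√n = 34.6 + 0.845 · 7.6/√108 = 35.22

We are 80% confident that μ ≤ 35.22.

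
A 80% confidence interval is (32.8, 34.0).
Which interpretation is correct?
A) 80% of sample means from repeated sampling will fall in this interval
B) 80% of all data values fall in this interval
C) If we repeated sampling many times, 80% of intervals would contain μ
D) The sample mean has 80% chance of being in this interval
C

A) Wrong — coverage applies to intervals containing μ, not to future x̄ values.
B) Wrong — a CI is about the parameter μ, not individual data values.
C) Correct — this is the frequentist long-run coverage interpretation.
D) Wrong — x̄ is observed and sits in the interval by construction.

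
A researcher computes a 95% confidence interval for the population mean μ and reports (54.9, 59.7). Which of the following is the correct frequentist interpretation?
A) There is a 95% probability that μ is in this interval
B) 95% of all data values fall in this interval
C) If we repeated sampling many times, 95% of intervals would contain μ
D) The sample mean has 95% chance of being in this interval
C

A) Wrong — μ is fixed; the randomness lives in the interval, not in μ.
B) Wrong — a CI is about the parameter μ, not individual data values.
C) Correct — this is the frequentist long-run coverage interpretation.
D) Wrong — x̄ is observed and sits in the interval by construction.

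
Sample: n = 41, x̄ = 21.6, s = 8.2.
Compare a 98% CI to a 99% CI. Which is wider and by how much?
99% CI is wider by 0.72

df = 40
98% CI: t* = 2.423, (18.50, 24.70), width = 2 · t* · s/√n = 6.21
99% CI: t* = 2.704, (18.14, 25.06), width = 2 · t* · s/√n = 6.93

The 99% CI is wider by 6.93 - 6.21 = 0.72.
Higher confidence requires a wider interval.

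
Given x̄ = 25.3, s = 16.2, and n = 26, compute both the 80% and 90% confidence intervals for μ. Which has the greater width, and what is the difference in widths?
90% CI is wider by 2.49

df = 25
80% CI: t* = 1.316, (21.12, 29.48), width = 2 · t* · s/√n = 8.36
90% CI: t* = 1.708, (19.87, 30.73), width = 2 · t* · s/√n = 10.85

The 90% CI is wider by 10.85 - 8.36 = 2.49.
Higher confidence requires a wider interval.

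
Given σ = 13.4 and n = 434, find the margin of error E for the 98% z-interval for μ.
Margin of error = 1.50

Margin of error = z* · σ/√n
= 2.326 · 13.4/√434
= 2.326 · 13.4/20.8327
= 1.50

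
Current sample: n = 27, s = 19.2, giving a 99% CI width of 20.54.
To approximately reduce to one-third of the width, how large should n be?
n ≈ 243

CI width ∝ 1/√n
To reduce width by factor 3, need √n to grow by 3 → need 3² = 9 times as many samples.

Current: n = 27, width = 20.54
New: n = 243, width ≈ 6.39

Width reduced by factor of 20.54/6.39 = 3.21.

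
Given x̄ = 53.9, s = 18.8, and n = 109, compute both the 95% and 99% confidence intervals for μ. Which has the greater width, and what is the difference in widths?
99% CI is wider by 2.30

df = 108
95% CI: t* = 1.982, (50.33, 57.47), width = 2 · t* · s/√n = 7.14
99% CI: t* = 2.622, (49.18, 58.62), width = 2 · t* · s/√n = 9.44

The 99% CI is wider by 9.44 - 7.14 = 2.30.
Higher confidence requires a wider interval.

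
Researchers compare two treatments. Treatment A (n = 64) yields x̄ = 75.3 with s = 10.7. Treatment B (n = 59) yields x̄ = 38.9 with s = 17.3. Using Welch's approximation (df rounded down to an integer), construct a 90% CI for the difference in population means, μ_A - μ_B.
(32.05, 40.75)

Difference: x̄₁ - x̄₂ = 36.40
SE = √(s₁²/n₁ + s₂²/n₂) = √(10.7²/64 + 17.3²/59) = 2.6195
df = 95.22 → 95 (Welch–Satterthwaite, rounded down)
t* = 1.661

CI: 36.40 ± 1.661 · 2.6195 = 36.40 ± 4.35 = (32.05, 40.75)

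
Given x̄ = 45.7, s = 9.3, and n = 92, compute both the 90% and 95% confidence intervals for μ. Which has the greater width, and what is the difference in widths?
95% CI is wider by 0.63

df = 91
90% CI: t* = 1.662, (44.09, 47.31), width = 2 · t* · s/√n = 3.22
95% CI: t* = 1.986, (43.77, 47.63), width = 2 · t* · s/√n = 3.85

The 95% CI is wider by 3.85 - 3.22 = 0.63.
Higher confidence requires a wider interval.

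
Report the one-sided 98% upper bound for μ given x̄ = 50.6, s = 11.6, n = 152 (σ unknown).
μ ≤ 52.55

Upper bound (one-sided):
t* = 2.072 (one-sided for 98%)
Upper bound = x̄ + t* · s/√n = 50.6 + 2.072 · 11.6/√152 = 52.55

We are 98% confident that μ ≤ 52.55.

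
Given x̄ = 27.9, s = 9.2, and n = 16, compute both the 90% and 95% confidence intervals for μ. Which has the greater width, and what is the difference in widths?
95% CI is wider by 1.74

df = 15
90% CI: t* = 1.753, (23.87, 31.93), width = 2 · t* · s/√n = 8.06
95% CI: t* = 2.131, (23.00, 32.80), width = 2 · t* · s/√n = 9.80

The 95% CI is wider by 9.80 - 8.06 = 1.74.
Higher confidence requires a wider interval.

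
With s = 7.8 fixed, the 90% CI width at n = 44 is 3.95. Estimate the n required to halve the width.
n ≈ 176

CI width ∝ 1/√n
To reduce width by factor 2, need √n to grow by 2 → need 2² = 4 times as many samples.

Current: n = 44, width = 3.95
New: n = 176, width ≈ 1.94

Width reduced by factor of 3.95/1.94 = 2.04.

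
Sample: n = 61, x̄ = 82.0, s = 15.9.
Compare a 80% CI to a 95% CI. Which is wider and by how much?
95% CI is wider by 2.86

df = 60
80% CI: t* = 1.296, (79.36, 84.64), width = 2 · t* · s/√n = 5.28
95% CI: t* = 2.000, (77.93, 86.07), width = 2 · t* · s/√n = 8.14

The 95% CI is wider by 8.14 - 5.28 = 2.86.
Higher confidence requires a wider interval.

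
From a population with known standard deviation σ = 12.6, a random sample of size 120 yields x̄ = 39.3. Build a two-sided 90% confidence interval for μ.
(37.41, 41.19)

z-interval (σ known):
z* = 1.645 for 90% confidence

Margin of error = z* · σ/√n = 1.645 · 12.6/√120 = 1.89

CI: (39.3 - 1.89, 39.3 + 1.89) = (37.41, 41.19)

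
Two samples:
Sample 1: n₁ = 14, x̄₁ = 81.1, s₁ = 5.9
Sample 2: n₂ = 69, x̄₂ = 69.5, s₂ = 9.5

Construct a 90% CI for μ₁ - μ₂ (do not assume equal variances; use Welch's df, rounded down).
(8.29, 14.91)

Difference: x̄₁ - x̄₂ = 11.60
SE = √(s₁²/n₁ + s₂²/n₂) = √(5.9²/14 + 9.5²/69) = 1.9479
df = 28.75 → 28 (Welch–Satterthwaite, rounded down)
t* = 1.701

CI: 11.60 ± 1.701 · 1.9479 = 11.60 ± 3.31 = (8.29, 14.91)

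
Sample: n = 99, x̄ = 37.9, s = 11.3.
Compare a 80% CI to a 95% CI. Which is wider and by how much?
95% CI is wider by 1.58

df = 98
80% CI: t* = 1.290, (36.43, 39.37), width = 2 · t* · s/√n = 2.93
95% CI: t* = 1.984, (35.65, 40.15), width = 2 · t* · s/√n = 4.51

The 95% CI is wider by 4.51 - 2.93 = 1.58.
Higher confidence requires a wider interval.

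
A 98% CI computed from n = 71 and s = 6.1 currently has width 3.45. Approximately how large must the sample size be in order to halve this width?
n ≈ 284

CI width ∝ 1/√n
To reduce width by factor 2, need √n to grow by 2 → need 2² = 4 times as many samples.

Current: n = 71, width = 3.45
New: n = 284, width ≈ 1.69

Width reduced by factor of 3.45/1.69 = 2.04.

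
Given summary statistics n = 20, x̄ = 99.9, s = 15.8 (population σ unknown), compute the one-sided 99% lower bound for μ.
μ ≥ 90.93

Lower bound (one-sided):
t* = 2.539 (one-sided for 99%)
Lower bound = x̄ - t* · s/√n = 99.9 - 2.539 · 15.8/√20 = 90.93

We are 99% confident that μ ≥ 90.93.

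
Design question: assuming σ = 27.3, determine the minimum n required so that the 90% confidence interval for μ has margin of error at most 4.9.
n ≥ 84

For margin E ≤ 4.9:
n ≥ (z* · σ / E)²
n ≥ (1.645 · 27.3 / 4.9)²
n ≥ 84.00

Minimum n = 84 (rounding up)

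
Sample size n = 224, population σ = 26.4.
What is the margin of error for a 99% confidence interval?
Margin of error = 4.54

Margin of error = z* · σ/√n
= 2.576 · 26.4/√224
= 2.576 · 26.4/14.9666
= 4.54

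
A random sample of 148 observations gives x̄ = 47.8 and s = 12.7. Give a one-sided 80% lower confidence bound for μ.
μ ≥ 46.92

Lower bound (one-sided):
t* = 0.844 (one-sided for 80%)
Lower bound = x̄ - t* · s/√n = 47.8 - 0.844 · 12.7/√148 = 46.92

We are 80% confident that μ ≥ 46.92.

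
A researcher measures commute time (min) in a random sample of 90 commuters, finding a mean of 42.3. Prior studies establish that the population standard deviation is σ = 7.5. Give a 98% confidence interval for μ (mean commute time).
(40.46, 44.14)

z-interval (σ known):
z* = 2.326 for 98% confidence

Margin of error = z* · σ/√n = 2.326 · 7.5/√90 = 1.84

CI: (42.3 - 1.84, 42.3 + 1.84) = (40.46, 44.14)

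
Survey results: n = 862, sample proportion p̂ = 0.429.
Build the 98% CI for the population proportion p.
(0.390, 0.468)

Proportion CI:
SE = √(p̂(1-p̂)/n) = √(0.429 · 0.571 / 862) = 0.01686

z* = 2.326
Margin = z* · SE = 2.326 · 0.01686 = 0.0392

CI: 0.429 ± 0.0392 = (0.390, 0.468)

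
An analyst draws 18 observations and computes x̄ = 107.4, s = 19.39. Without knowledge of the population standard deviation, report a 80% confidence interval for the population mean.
(101.31, 113.49)

t-interval (σ unknown):
df = n - 1 = 17
t* = 1.333 for 80% confidence

Margin of error = t* · s/√n = 1.333 · 19.39/√18 = 6.09

CI: (101.31, 113.49)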